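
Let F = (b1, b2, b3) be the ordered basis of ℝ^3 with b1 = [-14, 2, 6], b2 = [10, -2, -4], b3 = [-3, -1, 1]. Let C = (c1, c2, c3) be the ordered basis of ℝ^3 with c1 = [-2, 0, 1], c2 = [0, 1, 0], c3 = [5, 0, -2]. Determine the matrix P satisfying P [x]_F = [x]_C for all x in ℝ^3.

[[2, 0, -1], [2, -2, -1], [-2, 2, -1]]

Column j of P is [bj]_C, since P maps F-coordinates to C-coordinates.
Expressing b1 in C: b1 = 2c1 + 2c2 - 2c3, so column 1 of P is [2, 2, -2].
Doing the same for each bj gives P = [[2, 0, -1], [2, -2, -1], [-2, 2, -1]].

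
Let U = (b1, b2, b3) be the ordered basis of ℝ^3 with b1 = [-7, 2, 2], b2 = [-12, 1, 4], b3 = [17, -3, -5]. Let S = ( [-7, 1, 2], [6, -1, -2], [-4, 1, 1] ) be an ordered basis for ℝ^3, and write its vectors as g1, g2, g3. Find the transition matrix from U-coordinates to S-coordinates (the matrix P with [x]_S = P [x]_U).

[[-1, 2, -1], [-1, -1, 1], [2, -2, -1]]

Column j of P is [bj]_S, since P maps U-coordinates to S-coordinates.
Expressing b1 in S: b1 = -g1 - g2 + 2g3, so column 1 of P is [-1, -1, 2].
Doing the same for each bj gives P = [[-1, 2, -1], [-1, -1, 1], [2, -2, -1]].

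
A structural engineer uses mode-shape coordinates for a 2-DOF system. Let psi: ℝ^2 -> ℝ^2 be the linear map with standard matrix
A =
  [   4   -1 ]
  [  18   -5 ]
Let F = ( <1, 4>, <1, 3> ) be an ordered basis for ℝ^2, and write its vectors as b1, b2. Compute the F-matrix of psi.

[[-2, 0], [2, 1]]

Let P have columns b1, b2. Then [psi]_F = P^(-1) A P.
Here det P = -1, so P^(-1) is integer; computing A P first and then P^(-1)(A P) gives [[-2, 0], [2, 1]].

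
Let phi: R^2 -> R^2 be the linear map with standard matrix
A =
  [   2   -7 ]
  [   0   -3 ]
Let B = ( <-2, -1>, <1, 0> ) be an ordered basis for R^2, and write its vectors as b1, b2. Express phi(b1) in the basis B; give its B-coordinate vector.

<-3, -3>

Compute phi(b1) = A b1 = <3, 3> in standard coordinates.
Then write this in B-coordinates: solve for y in y_1 b1 + y_2 b2 = <3, 3>.
This gives y = <-3, -3>, which is column 1 of [phi]_B.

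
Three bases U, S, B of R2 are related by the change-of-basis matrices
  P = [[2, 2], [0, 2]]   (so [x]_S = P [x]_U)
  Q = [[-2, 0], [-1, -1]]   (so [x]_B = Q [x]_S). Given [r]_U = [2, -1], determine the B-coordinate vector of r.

Apply P to get S-coordinates [2, -2], then Q to get B-coordinates.
The result is [r]_B = [-4, 0].

[-4, 0]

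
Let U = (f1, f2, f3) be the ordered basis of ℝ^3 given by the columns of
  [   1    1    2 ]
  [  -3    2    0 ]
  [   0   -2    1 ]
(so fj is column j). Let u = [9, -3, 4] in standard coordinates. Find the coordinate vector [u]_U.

[u]_U is the unique c with M c = u, where M has columns f1, ..., f3.
Row-reducing the augmented matrix [M | u] gives c = (1, 0, 4).
Check: f1 + 0·f2 + 4f3 = [9, -3, 4].

[1, 0, 4]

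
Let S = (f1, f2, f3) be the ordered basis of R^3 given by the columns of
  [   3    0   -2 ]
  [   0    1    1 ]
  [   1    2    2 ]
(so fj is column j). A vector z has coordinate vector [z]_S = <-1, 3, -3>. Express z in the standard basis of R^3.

By definition z = -f1 + 3f2 - 3f3.
Summing componentwise gives <3, 0, -1>.

<3, 0, -1>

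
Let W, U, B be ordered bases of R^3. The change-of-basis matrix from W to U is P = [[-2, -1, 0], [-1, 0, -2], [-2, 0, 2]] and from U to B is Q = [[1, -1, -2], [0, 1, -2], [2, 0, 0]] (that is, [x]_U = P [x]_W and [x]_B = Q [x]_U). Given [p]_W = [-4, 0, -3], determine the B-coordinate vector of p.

Composing the changes, [p]_B = Q P [p]_W.
Q P = [[3, -1, -2], [3, 0, -6], [-4, -2, 0]]; applying this to [-4, 0, -3] gives [-6, 6, 16].

[-6, 6, 16]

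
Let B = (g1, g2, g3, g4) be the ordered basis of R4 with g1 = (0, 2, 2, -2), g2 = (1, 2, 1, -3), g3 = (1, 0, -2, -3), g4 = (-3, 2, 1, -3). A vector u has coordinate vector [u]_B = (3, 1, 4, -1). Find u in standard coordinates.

(8, 6, -2, -18)

By definition u = 3g1 + g2 + 4g3 - g4.
Summing componentwise gives (8, 6, -2, -18).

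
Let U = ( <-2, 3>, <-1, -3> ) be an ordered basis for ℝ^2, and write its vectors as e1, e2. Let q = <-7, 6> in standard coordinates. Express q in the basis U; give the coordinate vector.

<3, 1>

[q]_U is the unique c with M c = q, where M has columns e1, e2.
System: -2c_1 - c_2 = -7, 3c_1 - 3c_2 = 6; solving gives c_1 = 3, c_2 = 1.
Check: 3e1 + e2 = <-7, 6>.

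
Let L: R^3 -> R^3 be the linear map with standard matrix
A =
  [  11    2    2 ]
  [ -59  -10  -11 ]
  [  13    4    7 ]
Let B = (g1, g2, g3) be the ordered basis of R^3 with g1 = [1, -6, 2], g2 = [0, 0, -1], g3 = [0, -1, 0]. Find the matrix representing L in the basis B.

The j-th column of [L]_B is [L(gj)]_B.
L(g1) = A g1 = [3, -21, 3] = 3g1 + 3g2 + 3g3, so column 1 is [3, 3, 3].
Repeating for g2, g3 and assembling the columns gives [[3, -2, -2], [3, 3, 0], [3, 1, 2]].

[[3, -2, -2], [3, 3, 0], [3, 1, 2]]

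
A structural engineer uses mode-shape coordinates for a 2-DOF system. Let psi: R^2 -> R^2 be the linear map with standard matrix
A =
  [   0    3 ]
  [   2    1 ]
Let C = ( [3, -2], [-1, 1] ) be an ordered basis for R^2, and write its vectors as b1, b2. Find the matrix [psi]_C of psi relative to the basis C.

[[-2, 2], [0, 3]]

The j-th column of [psi]_C is [psi(bj)]_C.
psi(b1) = A b1 = [-6, 4] = -2b1 + 0·b2, so column 1 is [-2, 0].
Repeating for b2 and assembling the columns gives [[-2, 2], [0, 3]].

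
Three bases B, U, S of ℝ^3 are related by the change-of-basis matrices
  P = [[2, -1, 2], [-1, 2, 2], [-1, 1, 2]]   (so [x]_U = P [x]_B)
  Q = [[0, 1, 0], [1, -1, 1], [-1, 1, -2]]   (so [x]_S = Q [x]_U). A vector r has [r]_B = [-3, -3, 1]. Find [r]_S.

Apply P to get U-coordinates [-1, -1, 2], then Q to get S-coordinates.
The result is [r]_S = [-1, 2, -4].

[-1, 2, -4]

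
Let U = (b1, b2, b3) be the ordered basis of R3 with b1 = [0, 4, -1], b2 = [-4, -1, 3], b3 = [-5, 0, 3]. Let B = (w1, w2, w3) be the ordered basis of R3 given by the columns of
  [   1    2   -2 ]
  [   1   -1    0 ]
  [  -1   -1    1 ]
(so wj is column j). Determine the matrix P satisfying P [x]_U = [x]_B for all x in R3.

[[2, -2, -1], [-2, -1, -1], [-1, 0, 1]]

Column j of P is [bj]_B, since P maps U-coordinates to B-coordinates.
Expressing b1 in B: b1 = 2w1 - 2w2 - w3, so column 1 of P is [2, -2, -1].
Doing the same for each bj gives P = [[2, -2, -1], [-2, -1, -1], [-1, 0, 1]].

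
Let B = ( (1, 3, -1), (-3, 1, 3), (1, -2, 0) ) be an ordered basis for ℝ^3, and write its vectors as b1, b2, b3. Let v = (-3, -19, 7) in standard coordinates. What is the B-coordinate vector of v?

We seek scalars with c_1 b1 + ... + c_3 b3 = v; equivalently solve M c = v where the columns of M are b1, ..., b3.
Row-reducing the augmented matrix [M | v] gives c = (-4, 1, 4).
Check: -4b1 + b2 + 4b3 = (-3, -19, 7).

(-4, 1, 4)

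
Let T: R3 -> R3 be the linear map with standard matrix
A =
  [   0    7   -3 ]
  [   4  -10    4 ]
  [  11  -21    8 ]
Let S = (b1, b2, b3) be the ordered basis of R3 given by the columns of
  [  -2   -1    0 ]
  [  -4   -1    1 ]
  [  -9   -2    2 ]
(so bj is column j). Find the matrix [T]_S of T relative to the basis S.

[[2, 2, 1], [-3, -3, -3], [1, 3, -1]]

The j-th column of [T]_S is [T(bj)]_S.
T(b1) = A b1 = (-1, -4, -10) = 2b1 - 3b2 + b3, so column 1 is (2, -3, 1).
Repeating for b2, b3 and assembling the columns gives [[2, 2, 1], [-3, -3, -3], [1, 3, -1]].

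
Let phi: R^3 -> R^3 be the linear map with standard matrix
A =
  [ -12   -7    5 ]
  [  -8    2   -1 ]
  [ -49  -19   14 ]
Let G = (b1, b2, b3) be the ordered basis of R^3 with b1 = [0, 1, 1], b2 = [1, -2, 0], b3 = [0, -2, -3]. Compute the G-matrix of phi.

[[1, -2, -1], [-2, 2, -1], [2, 3, 1]]

Let P have columns b1, ..., b3. Then [phi]_G = P^(-1) A P.
Here det P = 1, so P^(-1) is integer; computing A P first and then P^(-1)(A P) gives [[1, -2, -1], [-2, 2, -1], [2, 3, 1]].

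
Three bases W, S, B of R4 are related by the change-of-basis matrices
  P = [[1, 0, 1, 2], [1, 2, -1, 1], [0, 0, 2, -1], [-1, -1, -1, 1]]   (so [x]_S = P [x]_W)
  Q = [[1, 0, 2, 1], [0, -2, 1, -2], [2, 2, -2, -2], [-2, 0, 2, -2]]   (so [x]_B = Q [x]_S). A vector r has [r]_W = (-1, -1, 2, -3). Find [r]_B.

Apply P to get S-coordinates (-5, -8, 7, -3), then Q to get B-coordinates.
The result is [r]_B = (6, 29, -34, 30).

(6, 29, -34, 30)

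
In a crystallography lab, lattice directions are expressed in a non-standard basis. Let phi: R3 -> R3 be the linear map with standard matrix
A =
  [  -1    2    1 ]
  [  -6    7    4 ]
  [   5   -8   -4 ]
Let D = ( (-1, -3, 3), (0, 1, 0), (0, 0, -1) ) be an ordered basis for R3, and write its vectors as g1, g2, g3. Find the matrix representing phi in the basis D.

[[2, -2, 1], [3, 1, -1], [-1, 2, -1]]

Let P have columns g1, ..., g3. Then [phi]_D = P^(-1) A P.
Here det P = 1, so P^(-1) is integer; computing A P first and then P^(-1)(A P) gives [[2, -2, 1], [3, 1, -1], [-1, 2, -1]].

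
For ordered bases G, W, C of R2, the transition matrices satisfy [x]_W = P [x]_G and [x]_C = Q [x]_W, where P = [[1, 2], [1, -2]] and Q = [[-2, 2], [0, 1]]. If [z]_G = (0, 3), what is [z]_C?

First [z]_W = P [z]_G = (6, -6).
Then [z]_C = Q [z]_W = (-24, -6).

(-24, -6)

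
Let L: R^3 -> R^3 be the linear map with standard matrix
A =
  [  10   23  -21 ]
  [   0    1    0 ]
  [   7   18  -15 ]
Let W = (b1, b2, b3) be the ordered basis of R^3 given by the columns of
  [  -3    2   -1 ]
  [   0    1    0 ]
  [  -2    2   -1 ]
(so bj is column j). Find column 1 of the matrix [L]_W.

Compute L(b1) = A b1 = [12, 0, 9] in standard coordinates.
Then write this in W-coordinates: solve for y in y_1 b1 + ... + y_3 b3 = [12, 0, 9].
This gives y = [-3, 0, -3], which is column 1 of [L]_W.

[-3, 0, -3]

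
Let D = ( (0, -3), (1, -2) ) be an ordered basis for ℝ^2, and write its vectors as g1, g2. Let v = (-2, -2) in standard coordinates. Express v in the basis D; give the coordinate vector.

Write v = c_1 g1 + c_2 g2 and solve for the c_i.
System: 0c_1 + c_2 = -2, -3c_1 - 2c_2 = -2; solving gives c_1 = 2, c_2 = -2.
Check: 2g1 - 2g2 = (-2, -2).

(2, -2)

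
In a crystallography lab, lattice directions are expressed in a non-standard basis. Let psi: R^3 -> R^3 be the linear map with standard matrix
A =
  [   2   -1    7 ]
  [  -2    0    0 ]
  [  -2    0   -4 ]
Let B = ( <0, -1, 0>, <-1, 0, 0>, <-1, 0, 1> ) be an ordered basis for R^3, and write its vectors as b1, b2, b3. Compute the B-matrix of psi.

[[0, -2, -2], [-1, 0, -3], [0, 2, -2]]

The j-th column of [psi]_B is [psi(bj)]_B.
psi(b1) = A b1 = <1, 0, 0> = 0·b1 - b2 + 0·b3, so column 1 is <0, -1, 0>.
Repeating for b2, b3 and assembling the columns gives [[0, -2, -2], [-1, 0, -3], [0, 2, -2]].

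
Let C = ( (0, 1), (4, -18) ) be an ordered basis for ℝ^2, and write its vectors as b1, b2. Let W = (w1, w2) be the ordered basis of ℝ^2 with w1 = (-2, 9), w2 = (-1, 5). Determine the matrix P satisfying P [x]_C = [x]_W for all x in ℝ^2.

Column j of P is [bj]_W, since P maps C-coordinates to W-coordinates.
Expressing b1 in W: b1 = -w1 + 2w2, so column 1 of P is (-1, 2).
Doing the same for each bj gives P = [[-1, -2], [2, 0]].

[[-1, -2], [2, 0]]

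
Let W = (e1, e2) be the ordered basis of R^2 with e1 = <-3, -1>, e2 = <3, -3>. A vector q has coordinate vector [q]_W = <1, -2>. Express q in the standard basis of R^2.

<-9, 5>

The coordinates say q = e1 - 2e2; adding the scaled basis vectors gives <-9, 5>.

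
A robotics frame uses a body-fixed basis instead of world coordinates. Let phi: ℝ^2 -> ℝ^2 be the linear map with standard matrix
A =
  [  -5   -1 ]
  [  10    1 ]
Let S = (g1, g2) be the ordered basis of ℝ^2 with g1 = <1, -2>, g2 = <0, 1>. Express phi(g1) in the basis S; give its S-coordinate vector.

Column 1 of [phi]_S is the S-coordinate vector of phi(g1).
In standard coordinates phi(g1) = A g1 = <-3, 8>.
Converting to S: <-3, 8> = -3g1 + 2g2, so the coordinate vector is <-3, 2>.

<-3, 2>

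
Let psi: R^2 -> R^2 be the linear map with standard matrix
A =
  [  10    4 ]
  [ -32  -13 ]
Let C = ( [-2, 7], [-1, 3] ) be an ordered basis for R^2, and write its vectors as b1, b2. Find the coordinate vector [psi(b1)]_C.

Compute psi(b1) = A b1 = [8, -27] in standard coordinates.
Then write this in C-coordinates: solve for y in y_1 b1 + y_2 b2 = [8, -27].
This gives y = [-3, -2], which is column 1 of [psi]_C.

[-3, -2]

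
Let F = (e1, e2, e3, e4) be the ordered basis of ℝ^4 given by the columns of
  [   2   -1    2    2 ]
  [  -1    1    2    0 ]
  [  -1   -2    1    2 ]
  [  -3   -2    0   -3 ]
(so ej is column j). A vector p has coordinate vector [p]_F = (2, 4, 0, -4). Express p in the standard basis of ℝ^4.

(-8, 2, -18, -2)

By definition p = 2e1 + 4e2 + 0·e3 - 4e4.
Summing componentwise gives (-8, 2, -18, -2).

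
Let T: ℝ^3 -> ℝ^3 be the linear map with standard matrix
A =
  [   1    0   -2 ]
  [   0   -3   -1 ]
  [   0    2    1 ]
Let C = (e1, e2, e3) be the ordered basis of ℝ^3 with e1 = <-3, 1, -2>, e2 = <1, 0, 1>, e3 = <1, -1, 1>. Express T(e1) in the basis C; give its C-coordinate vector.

<-1, -2, 0>

Compute T(e1) = A e1 = <1, -1, 0> in standard coordinates.
Then write this in C-coordinates: solve for y in y_1 e1 + ... + y_3 e3 = <1, -1, 0>.
This gives y = <-1, -2, 0>, which is column 1 of [T]_C.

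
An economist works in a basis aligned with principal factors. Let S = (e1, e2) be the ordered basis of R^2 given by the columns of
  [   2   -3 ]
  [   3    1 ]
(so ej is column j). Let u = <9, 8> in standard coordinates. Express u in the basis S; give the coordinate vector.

<3, -1>

[u]_S is the unique c with M c = u, where M has columns e1, e2.
System: 2c_1 - 3c_2 = 9, 3c_1 + c_2 = 8; solving gives c_1 = 3, c_2 = -1.
Check: 3e1 - e2 = <9, 8>.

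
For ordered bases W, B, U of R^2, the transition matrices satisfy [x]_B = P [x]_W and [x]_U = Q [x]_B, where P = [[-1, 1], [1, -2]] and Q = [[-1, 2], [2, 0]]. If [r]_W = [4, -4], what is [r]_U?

[32, -16]

First [r]_B = P [r]_W = [-8, 12].
Then [r]_U = Q [r]_B = [32, -16].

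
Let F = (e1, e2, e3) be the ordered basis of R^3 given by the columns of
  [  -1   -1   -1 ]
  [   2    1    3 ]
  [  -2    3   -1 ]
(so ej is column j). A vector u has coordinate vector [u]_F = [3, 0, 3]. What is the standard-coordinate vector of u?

[-6, 15, -9]

By definition u = 3e1 + 0·e2 + 3e3.
Summing componentwise gives [-6, 15, -9].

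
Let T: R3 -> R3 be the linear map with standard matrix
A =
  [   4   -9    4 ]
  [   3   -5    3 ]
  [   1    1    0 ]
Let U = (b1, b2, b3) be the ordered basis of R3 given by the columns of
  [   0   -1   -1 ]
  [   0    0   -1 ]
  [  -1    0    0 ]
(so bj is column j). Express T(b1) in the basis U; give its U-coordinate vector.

(0, 1, 3)

Column 1 of [T]_U is the U-coordinate vector of T(b1).
In standard coordinates T(b1) = A b1 = (-4, -3, 0).
Converting to U: (-4, -3, 0) = 0·b1 + b2 + 3b3, so the coordinate vector is (0, 1, 3).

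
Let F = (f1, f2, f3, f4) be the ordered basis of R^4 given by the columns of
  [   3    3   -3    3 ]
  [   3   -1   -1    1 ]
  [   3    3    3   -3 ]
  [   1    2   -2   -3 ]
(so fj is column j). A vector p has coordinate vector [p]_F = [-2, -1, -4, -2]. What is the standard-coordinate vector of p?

The coordinates say p = -2f1 - f2 - 4f3 - 2f4; adding the scaled basis vectors gives [-3, -3, -15, 10].

[-3, -3, -15, 10]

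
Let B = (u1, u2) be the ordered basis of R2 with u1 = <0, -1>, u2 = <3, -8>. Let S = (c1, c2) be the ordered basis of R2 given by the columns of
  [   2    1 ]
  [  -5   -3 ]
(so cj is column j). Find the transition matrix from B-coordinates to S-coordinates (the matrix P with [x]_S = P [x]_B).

[[-1, 1], [2, 1]]

Take x = uj: its B-coordinates are the j-th standard unit vector, so P e_j — column j of P — equals [uj]_S.
u1 = -c1 + 2c2, giving column 1 = <-1, 2>; repeating for each j gives P = [[-1, 1], [2, 1]].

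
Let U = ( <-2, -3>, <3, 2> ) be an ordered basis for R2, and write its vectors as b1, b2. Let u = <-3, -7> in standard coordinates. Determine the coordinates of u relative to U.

<3, 1>

We seek scalars with c_1 b1 + c_2 b2 = u; equivalently solve M c = u where the columns of M are b1, b2.
System: -2c_1 + 3c_2 = -3, -3c_1 + 2c_2 = -7; solving gives c_1 = 3, c_2 = 1.
Check: 3b1 + b2 = <-3, -7>.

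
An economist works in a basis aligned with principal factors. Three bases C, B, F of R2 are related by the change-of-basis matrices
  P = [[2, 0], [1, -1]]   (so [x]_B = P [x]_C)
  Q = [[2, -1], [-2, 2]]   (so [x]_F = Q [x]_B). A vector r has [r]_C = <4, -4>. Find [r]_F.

<8, 0>

First [r]_B = P [r]_C = <8, 8>.
Then [r]_F = Q [r]_B = <8, 0>.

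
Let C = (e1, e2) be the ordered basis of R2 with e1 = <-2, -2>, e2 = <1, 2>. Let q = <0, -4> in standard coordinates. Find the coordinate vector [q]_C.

[q]_C is the unique c with M c = q, where M has columns e1, e2.
System: -2c_1 + c_2 = 0, -2c_1 + 2c_2 = -4; solving gives c_1 = -2, c_2 = -4.
Check: -2e1 - 4e2 = <0, -4>.

<-2, -4>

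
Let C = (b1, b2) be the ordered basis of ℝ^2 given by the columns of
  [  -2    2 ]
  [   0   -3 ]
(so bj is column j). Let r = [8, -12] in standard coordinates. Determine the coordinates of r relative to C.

[r]_C is the unique c with M c = r, where M has columns b1, b2.
System: -2c_1 + 2c_2 = 8, 0c_1 - 3c_2 = -12; solving gives c_1 = 0, c_2 = 4.
Check: 0·b1 + 4b2 = [8, -12].

[0, 4]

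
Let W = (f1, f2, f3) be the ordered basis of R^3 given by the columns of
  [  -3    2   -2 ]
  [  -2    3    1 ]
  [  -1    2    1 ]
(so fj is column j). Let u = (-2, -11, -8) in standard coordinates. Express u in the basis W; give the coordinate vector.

We seek scalars with c_1 f1 + ... + c_3 f3 = u; equivalently solve M c = u where the columns of M are f1, ..., f3.
Gaussian elimination on [M | u] yields c = (0, -3, -2).
Check: 0·f1 - 3f2 - 2f3 = (-2, -11, -8).

(0, -3, -2)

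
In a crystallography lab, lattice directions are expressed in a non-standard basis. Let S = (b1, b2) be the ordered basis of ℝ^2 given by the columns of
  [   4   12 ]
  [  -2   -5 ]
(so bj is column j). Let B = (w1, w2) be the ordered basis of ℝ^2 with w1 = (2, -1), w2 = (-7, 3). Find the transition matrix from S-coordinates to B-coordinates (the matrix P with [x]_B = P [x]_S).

Let M have columns bj and N have columns wj. Then for every x, N [x]_B = x = M [x]_S, so P = N^(-1) M.
Since det N = -1, N^(-1) has integer entries; multiplying gives P = [[2, -1], [0, -2]].

[[2, -1], [0, -2]]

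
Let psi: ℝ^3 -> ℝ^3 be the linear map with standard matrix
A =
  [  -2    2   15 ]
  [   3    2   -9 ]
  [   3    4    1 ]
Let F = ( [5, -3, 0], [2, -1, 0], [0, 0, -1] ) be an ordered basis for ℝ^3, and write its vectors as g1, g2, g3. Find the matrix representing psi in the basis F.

With P the matrix whose columns are g1, ..., g3, [psi]_F = P^(-1) A P.
Column by column: psi(g1) = A g1 = [-16, 9, 3]; its F-coordinates [-2, -3, -3] give column 1.
Continuing for each basis vector yields [psi]_F = [[-2, -2, -3], [-3, 2, 0], [-3, -2, 1]].

[[-2, -2, -3], [-3, 2, 0], [-3, -2, 1]]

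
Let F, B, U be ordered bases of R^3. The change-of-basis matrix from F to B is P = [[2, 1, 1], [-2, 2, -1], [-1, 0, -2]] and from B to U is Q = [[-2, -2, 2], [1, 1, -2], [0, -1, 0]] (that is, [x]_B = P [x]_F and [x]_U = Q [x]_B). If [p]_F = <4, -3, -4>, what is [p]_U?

<26, -17, 10>

Apply P to get B-coordinates <1, -10, 4>, then Q to get U-coordinates.
The result is [p]_U = <26, -17, 10>.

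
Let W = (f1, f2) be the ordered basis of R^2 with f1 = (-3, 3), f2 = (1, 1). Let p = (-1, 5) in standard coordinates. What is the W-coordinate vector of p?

Write p = c_1 f1 + c_2 f2 and solve for the c_i.
System: -3c_1 + c_2 = -1, 3c_1 + c_2 = 5; solving gives c_1 = 1, c_2 = 2.
Check: f1 + 2f2 = (-1, 5).

(1, 2)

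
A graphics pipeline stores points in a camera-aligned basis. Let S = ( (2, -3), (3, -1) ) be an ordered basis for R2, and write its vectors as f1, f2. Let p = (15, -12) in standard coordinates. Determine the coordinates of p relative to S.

(3, 3)

Write p = c_1 f1 + c_2 f2 and solve for the c_i.
System: 2c_1 + 3c_2 = 15, -3c_1 - c_2 = -12; solving gives c_1 = 3, c_2 = 3.
Check: 3f1 + 3f2 = (15, -12).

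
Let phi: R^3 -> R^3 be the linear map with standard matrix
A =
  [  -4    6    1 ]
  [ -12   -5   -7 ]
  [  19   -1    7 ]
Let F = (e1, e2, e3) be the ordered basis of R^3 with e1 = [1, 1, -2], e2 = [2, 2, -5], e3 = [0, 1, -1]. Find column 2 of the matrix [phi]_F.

[1, -1, 2]

Column 2 of [phi]_F is the F-coordinate vector of phi(e2).
In standard coordinates phi(e2) = A e2 = [-1, 1, 1].
Converting to F: [-1, 1, 1] = e1 - e2 + 2e3, so the coordinate vector is [1, -1, 2].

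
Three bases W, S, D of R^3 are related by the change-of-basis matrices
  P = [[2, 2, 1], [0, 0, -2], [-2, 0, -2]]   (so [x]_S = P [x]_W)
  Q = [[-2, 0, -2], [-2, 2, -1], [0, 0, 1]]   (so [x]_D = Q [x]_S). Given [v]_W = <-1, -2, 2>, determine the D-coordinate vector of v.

Composing the changes, [v]_D = Q P [v]_W.
Q P = [[0, -4, 2], [-2, -4, -4], [-2, 0, -2]]; applying this to <-1, -2, 2> gives <12, 2, -2>.

<12, 2, -2>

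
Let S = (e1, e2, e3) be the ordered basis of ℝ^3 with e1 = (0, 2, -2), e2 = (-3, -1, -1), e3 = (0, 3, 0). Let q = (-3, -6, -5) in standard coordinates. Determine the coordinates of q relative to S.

(2, 1, -3)

[q]_S is the unique c with M c = q, where M has columns e1, ..., e3.
Row-reducing the augmented matrix [M | q] gives c = (2, 1, -3).
Check: 2e1 + e2 - 3e3 = (-3, -6, -5).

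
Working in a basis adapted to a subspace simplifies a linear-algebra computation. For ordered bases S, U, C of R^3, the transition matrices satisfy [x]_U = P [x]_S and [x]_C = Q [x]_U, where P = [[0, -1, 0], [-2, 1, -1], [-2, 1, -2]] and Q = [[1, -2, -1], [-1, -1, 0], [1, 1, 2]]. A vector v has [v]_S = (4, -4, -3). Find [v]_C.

(28, 5, -17)

First [v]_U = P [v]_S = (4, -9, -6).
Then [v]_C = Q [v]_U = (28, 5, -17).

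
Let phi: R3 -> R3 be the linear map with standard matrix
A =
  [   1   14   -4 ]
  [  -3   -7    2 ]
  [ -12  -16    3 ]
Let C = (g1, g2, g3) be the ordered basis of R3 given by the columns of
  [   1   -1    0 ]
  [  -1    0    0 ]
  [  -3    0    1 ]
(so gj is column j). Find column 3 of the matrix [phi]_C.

Column 3 of [phi]_C is the C-coordinate vector of phi(g3).
In standard coordinates phi(g3) = A g3 = (-4, 2, 3).
Converting to C: (-4, 2, 3) = -2g1 + 2g2 - 3g3, so the coordinate vector is (-2, 2, -3).

(-2, 2, -3)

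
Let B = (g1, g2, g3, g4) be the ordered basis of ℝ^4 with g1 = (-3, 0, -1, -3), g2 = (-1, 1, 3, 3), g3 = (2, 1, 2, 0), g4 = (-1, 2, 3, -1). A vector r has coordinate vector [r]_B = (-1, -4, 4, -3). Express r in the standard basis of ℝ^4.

By definition r = -g1 - 4g2 + 4g3 - 3g4.
Summing componentwise gives (18, -6, -12, -6).

(18, -6, -12, -6)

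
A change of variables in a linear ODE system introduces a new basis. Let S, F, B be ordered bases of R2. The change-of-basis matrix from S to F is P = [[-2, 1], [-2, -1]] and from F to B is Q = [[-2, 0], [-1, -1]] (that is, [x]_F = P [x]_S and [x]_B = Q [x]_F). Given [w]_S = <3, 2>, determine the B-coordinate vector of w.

<8, 12>

First [w]_F = P [w]_S = <-4, -8>.
Then [w]_B = Q [w]_F = <8, 12>.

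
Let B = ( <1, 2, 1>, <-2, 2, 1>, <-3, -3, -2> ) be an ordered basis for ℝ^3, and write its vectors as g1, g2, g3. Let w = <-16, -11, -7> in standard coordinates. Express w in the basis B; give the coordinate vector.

[w]_B is the unique c with M c = w, where M has columns g1, ..., g3.
Gaussian elimination on [M | w] yields c = (-3, 2, 3).
Check: -3g1 + 2g2 + 3g3 = <-16, -11, -7>.

<-3, 2, 3>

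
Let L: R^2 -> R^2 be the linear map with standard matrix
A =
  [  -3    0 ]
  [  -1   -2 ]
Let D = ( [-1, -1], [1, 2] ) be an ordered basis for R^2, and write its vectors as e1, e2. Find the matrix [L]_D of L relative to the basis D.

With P the matrix whose columns are e1, e2, [L]_D = P^(-1) A P.
Column by column: L(e1) = A e1 = [3, 3]; its D-coordinates [-3, 0] give column 1.
Continuing for each basis vector yields [L]_D = [[-3, 1], [0, -2]].

[[-3, 1], [0, -2]]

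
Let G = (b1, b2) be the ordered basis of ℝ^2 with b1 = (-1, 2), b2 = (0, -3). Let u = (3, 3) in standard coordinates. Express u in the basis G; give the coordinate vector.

(-3, -3)

We seek scalars with c_1 b1 + c_2 b2 = u; equivalently solve M c = u where the columns of M are b1, b2.
System: -c_1 + 0c_2 = 3, 2c_1 - 3c_2 = 3; solving gives c_1 = -3, c_2 = -3.
Check: -3b1 - 3b2 = (3, 3).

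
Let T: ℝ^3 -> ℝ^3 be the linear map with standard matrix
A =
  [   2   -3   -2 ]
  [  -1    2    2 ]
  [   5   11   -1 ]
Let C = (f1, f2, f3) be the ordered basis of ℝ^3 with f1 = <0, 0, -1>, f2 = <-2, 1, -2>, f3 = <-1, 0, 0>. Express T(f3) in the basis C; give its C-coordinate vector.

<3, 1, 0>

Column 3 of [T]_C is the C-coordinate vector of T(f3).
In standard coordinates T(f3) = A f3 = <-2, 1, -5>.
Converting to C: <-2, 1, -5> = 3f1 + f2 + 0·f3, so the coordinate vector is <3, 1, 0>.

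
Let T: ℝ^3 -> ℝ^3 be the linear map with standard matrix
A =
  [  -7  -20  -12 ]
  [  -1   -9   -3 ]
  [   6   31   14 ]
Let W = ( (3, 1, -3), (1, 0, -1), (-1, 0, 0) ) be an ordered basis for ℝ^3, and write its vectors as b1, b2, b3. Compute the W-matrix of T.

The j-th column of [T]_W is [T(bj)]_W.
T(b1) = A b1 = (-5, -3, 7) = -3b1 + 2b2 - 2b3, so column 1 is (-3, 2, -2).
Repeating for b2, b3 and assembling the columns gives [[-3, 2, 1], [2, 2, 3], [-2, 3, -1]].

[[-3, 2, 1], [2, 2, 3], [-2, 3, -1]]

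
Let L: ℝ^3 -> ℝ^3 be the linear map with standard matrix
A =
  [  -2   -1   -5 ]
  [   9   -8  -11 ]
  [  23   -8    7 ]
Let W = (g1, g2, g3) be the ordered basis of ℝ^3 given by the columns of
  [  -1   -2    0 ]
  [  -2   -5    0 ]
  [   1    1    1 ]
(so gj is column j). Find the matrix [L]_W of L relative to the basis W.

[[-3, 2, 3], [2, -3, 1], [1, 2, 3]]

The j-th column of [L]_W is [L(gj)]_W.
L(g1) = A g1 = [-1, -4, 0] = -3g1 + 2g2 + g3, so column 1 is [-3, 2, 1].
Repeating for g2, g3 and assembling the columns gives [[-3, 2, 3], [2, -3, 1], [1, 2, 3]].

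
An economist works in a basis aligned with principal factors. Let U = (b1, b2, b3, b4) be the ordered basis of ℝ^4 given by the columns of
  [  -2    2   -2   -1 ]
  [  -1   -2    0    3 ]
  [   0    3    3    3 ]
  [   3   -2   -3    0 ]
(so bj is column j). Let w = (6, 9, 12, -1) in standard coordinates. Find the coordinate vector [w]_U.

Write w = c_1 b1 + ... + c_4 b4 and solve for the c_i.
Gaussian elimination on [M | w] yields c = (-1, 2, -2, 4).
Check: -b1 + 2b2 - 2b3 + 4b4 = (6, 9, 12, -1).

(-1, 2, -2, 4)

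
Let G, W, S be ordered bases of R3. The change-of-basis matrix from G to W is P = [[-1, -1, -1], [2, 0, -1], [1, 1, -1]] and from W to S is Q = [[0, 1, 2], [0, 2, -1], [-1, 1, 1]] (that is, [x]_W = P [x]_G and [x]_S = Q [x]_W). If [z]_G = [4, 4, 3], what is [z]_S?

[15, 5, 21]

Composing the changes, [z]_S = Q P [z]_G.
Q P = [[4, 2, -3], [3, -1, -1], [4, 2, -1]]; applying this to [4, 4, 3] gives [15, 5, 21].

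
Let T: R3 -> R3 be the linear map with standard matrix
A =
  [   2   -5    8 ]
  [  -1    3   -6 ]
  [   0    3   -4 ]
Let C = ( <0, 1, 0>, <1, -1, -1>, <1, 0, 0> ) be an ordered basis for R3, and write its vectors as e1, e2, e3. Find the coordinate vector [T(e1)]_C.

<0, -3, -2>

Compute T(e1) = A e1 = <-5, 3, 3> in standard coordinates.
Then write this in C-coordinates: solve for y in y_1 e1 + ... + y_3 e3 = <-5, 3, 3>.
This gives y = <0, -3, -2>, which is column 1 of [T]_C.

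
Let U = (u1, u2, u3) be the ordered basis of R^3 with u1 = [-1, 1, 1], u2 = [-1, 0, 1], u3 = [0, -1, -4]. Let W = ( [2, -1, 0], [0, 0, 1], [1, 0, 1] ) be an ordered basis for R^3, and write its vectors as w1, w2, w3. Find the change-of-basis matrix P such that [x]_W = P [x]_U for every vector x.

Let M have columns uj and N have columns wj. Then for every x, N [x]_W = x = M [x]_U, so P = N^(-1) M.
Since det N = -1, N^(-1) has integer entries; multiplying gives P = [[-1, 0, 1], [0, 2, -2], [1, -1, -2]].

[[-1, 0, 1], [0, 2, -2], [1, -1, -2]]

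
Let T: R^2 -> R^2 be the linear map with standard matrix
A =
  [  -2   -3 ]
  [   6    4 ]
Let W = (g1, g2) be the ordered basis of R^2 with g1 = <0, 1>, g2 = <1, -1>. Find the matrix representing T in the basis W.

[[1, 3], [-3, 1]]

The j-th column of [T]_W is [T(gj)]_W.
T(g1) = A g1 = <-3, 4> = g1 - 3g2, so column 1 is <1, -3>.
Repeating for g2 and assembling the columns gives [[1, 3], [-3, 1]].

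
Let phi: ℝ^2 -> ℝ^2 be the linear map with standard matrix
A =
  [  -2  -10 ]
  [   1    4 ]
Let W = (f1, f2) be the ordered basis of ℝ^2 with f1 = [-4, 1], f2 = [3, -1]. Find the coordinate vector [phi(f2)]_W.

Column 2 of [phi]_W is the W-coordinate vector of phi(f2).
In standard coordinates phi(f2) = A f2 = [4, -1].
Converting to W: [4, -1] = -f1 + 0·f2, so the coordinate vector is [-1, 0].

[-1, 0]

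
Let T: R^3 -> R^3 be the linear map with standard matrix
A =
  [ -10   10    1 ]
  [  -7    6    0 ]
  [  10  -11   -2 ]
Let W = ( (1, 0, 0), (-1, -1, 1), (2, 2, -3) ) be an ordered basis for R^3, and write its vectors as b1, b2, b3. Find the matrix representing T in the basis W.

Let P have columns b1, ..., b3. Then [T]_W = P^(-1) A P.
Here det P = 1, so P^(-1) is integer; computing A P first and then P^(-1)(A P) gives [[-3, 0, -1], [1, -1, -2], [-3, 0, -2]].

[[-3, 0, -1], [1, -1, -2], [-3, 0, -2]]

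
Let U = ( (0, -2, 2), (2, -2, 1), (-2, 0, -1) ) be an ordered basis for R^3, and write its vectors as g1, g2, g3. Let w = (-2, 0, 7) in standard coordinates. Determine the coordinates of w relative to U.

(4, -4, -3)

Write w = c_1 g1 + ... + c_3 g3 and solve for the c_i.
Row-reducing the augmented matrix [M | w] gives c = (4, -4, -3).
Check: 4g1 - 4g2 - 3g3 = (-2, 0, 7).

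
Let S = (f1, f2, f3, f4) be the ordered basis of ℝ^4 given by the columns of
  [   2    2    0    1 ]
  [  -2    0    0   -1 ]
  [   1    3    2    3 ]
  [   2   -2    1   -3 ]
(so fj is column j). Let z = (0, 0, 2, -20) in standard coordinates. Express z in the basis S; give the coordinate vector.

Write z = c_1 f1 + ... + c_4 f4 and solve for the c_i.
Gaussian elimination on [M | z] yields c = (-2, 0, -4, 4).
Check: -2f1 + 0·f2 - 4f3 + 4f4 = (0, 0, 2, -20).

(-2, 0, -4, 4)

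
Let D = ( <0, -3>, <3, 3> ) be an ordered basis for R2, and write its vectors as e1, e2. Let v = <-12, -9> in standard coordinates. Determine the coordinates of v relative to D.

We seek scalars with c_1 e1 + c_2 e2 = v; equivalently solve M c = v where the columns of M are e1, e2.
System: 0c_1 + 3c_2 = -12, -3c_1 + 3c_2 = -9; solving gives c_1 = -1, c_2 = -4.
Check: -e1 - 4e2 = <-12, -9>.

<-1, -4>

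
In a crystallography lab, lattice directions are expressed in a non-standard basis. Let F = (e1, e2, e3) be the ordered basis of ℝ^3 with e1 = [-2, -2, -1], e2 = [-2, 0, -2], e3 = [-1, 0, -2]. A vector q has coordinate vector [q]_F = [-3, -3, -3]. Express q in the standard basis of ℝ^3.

[15, 6, 15]

The coordinates say q = -3e1 - 3e2 - 3e3; adding the scaled basis vectors gives [15, 6, 15].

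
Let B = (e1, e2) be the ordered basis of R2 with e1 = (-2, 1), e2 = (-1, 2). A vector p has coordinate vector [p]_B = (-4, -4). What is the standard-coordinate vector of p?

By definition p = -4e1 - 4e2.
Summing componentwise gives (12, -12).

(12, -12)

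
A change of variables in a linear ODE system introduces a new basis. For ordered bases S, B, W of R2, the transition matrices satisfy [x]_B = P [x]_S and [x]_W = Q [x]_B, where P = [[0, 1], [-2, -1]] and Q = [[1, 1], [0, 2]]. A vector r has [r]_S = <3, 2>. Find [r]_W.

Apply P to get B-coordinates <2, -8>, then Q to get W-coordinates.
The result is [r]_W = <-6, -16>.

<-6, -16>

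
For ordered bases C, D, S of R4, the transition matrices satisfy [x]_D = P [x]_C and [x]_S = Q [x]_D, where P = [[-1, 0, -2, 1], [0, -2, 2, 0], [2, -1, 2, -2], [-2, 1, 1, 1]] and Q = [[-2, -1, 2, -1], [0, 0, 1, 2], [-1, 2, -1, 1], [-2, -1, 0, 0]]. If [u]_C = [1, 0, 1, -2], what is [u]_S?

[27, 2, -2, 8]

First [u]_D = P [u]_C = [-5, 2, 8, -3].
Then [u]_S = Q [u]_D = [27, 2, -2, 8].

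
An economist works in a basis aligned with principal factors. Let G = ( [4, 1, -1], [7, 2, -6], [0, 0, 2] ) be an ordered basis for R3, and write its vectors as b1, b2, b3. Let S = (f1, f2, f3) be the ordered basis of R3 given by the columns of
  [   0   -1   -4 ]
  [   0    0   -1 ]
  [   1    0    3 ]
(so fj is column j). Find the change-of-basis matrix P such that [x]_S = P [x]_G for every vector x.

Let M have columns bj and N have columns fj. Then for every x, N [x]_S = x = M [x]_G, so P = N^(-1) M.
Since det N = 1, N^(-1) has integer entries; multiplying gives P = [[2, 0, 2], [0, 1, 0], [-1, -2, 0]].

[[2, 0, 2], [0, 1, 0], [-1, -2, 0]]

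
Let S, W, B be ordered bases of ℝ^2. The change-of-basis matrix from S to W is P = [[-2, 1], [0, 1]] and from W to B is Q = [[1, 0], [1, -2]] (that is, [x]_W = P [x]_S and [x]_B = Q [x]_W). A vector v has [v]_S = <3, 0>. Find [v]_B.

<-6, -6>

Composing the changes, [v]_B = Q P [v]_S.
Q P = [[-2, 1], [-2, -1]]; applying this to <3, 0> gives <-6, -6>.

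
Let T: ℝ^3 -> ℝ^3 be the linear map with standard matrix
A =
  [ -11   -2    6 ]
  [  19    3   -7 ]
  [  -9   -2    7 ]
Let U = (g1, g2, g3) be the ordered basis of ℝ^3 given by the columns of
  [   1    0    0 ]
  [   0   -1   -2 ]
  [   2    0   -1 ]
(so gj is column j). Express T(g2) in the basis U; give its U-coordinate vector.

Compute T(g2) = A g2 = <2, -3, 2> in standard coordinates.
Then write this in U-coordinates: solve for y in y_1 g1 + ... + y_3 g3 = <2, -3, 2>.
This gives y = <2, -1, 2>, which is column 2 of [T]_U.

<2, -1, 2>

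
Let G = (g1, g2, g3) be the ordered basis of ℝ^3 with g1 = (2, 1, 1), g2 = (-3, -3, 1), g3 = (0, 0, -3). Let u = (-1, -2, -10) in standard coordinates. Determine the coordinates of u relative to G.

(1, 1, 4)

We seek scalars with c_1 g1 + ... + c_3 g3 = u; equivalently solve M c = u where the columns of M are g1, ..., g3.
Gaussian elimination on [M | u] yields c = (1, 1, 4).
Check: g1 + g2 + 4g3 = (-1, -2, -10).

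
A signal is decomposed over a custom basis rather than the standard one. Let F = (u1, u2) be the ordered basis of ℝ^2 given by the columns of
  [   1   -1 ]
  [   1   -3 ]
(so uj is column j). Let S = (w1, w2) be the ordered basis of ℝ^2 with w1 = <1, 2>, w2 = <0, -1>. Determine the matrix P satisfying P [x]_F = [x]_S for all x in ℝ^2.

Let M have columns uj and N have columns wj. Then for every x, N [x]_S = x = M [x]_F, so P = N^(-1) M.
Since det N = -1, N^(-1) has integer entries; multiplying gives P = [[1, -1], [1, 1]].

[[1, -1], [1, 1]]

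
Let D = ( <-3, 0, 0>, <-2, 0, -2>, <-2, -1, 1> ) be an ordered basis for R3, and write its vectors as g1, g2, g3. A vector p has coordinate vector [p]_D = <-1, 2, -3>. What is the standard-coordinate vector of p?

<5, 3, -7>

p = M [p]_D, where M has columns g1, ..., g3.
Carrying out the matrix-vector product, p = <5, 3, -7>.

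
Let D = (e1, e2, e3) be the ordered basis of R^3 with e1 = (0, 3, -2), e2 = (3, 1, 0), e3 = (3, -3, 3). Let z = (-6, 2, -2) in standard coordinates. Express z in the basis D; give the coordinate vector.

[z]_D is the unique c with M c = z, where M has columns e1, ..., e3.
Solving this 3x3 system gives c = (4, -4, 2).
Check: 4e1 - 4e2 + 2e3 = (-6, 2, -2).

(4, -4, 2)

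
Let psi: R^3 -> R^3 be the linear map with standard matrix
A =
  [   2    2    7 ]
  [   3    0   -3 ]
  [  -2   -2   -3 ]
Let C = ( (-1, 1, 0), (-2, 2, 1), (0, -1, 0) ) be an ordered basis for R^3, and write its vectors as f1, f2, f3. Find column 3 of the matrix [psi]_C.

(-2, 2, 2)

Column 3 of [psi]_C is the C-coordinate vector of psi(f3).
In standard coordinates psi(f3) = A f3 = (-2, 0, 2).
Converting to C: (-2, 0, 2) = -2f1 + 2f2 + 2f3, so the coordinate vector is (-2, 2, 2).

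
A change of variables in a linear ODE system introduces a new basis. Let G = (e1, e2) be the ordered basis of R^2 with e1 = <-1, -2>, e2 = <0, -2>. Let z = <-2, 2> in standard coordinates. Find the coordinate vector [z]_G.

<2, -3>

[z]_G is the unique c with M c = z, where M has columns e1, e2.
System: -c_1 + 0c_2 = -2, -2c_1 - 2c_2 = 2; solving gives c_1 = 2, c_2 = -3.
Check: 2e1 - 3e2 = <-2, 2>.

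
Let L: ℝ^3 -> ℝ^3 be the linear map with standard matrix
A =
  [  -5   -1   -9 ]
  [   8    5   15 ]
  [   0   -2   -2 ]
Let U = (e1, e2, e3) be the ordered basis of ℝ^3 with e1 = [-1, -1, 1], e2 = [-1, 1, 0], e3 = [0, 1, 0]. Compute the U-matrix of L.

[[0, -2, -2], [3, -2, 3], [-1, -3, 0]]

The j-th column of [L]_U is [L(ej)]_U.
L(e1) = A e1 = [-3, 2, 0] = 0·e1 + 3e2 - e3, so column 1 is [0, 3, -1].
Repeating for e2, e3 and assembling the columns gives [[0, -2, -2], [3, -2, 3], [-1, -3, 0]].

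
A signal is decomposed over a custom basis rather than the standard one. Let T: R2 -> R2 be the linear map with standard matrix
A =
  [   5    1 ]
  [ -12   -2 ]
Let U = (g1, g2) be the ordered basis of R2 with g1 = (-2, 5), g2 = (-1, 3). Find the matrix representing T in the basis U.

[[1, 0], [3, 2]]

With P the matrix whose columns are g1, g2, [T]_U = P^(-1) A P.
Column by column: T(g1) = A g1 = (-5, 14); its U-coordinates (1, 3) give column 1.
Continuing for each basis vector yields [T]_U = [[1, 0], [3, 2]].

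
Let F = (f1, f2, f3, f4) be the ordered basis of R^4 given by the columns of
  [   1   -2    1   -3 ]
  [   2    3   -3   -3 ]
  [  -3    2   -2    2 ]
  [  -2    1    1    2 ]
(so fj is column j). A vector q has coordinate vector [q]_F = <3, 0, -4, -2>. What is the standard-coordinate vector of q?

By definition q = 3f1 + 0·f2 - 4f3 - 2f4.
Summing componentwise gives <5, 24, -5, -14>.

<5, 24, -5, -14>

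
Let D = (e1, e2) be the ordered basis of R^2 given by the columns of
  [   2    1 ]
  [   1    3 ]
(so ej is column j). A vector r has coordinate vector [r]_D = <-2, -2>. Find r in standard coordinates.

<-6, -8>

r = M [r]_D, where M has columns e1, e2.
Carrying out the matrix-vector product, r = <-6, -8>.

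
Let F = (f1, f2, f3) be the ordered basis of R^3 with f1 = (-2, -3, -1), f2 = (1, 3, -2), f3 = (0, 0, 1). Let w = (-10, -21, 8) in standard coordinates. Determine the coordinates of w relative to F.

(3, -4, 3)

[w]_F is the unique c with M c = w, where M has columns f1, ..., f3.
Row-reducing the augmented matrix [M | w] gives c = (3, -4, 3).
Check: 3f1 - 4f2 + 3f3 = (-10, -21, 8).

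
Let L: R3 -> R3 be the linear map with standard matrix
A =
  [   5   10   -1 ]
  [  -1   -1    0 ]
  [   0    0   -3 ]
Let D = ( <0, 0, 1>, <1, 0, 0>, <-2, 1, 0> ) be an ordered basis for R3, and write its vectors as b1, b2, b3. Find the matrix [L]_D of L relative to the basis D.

[[-3, 0, 0], [-1, 3, 2], [0, -1, 1]]

With P the matrix whose columns are b1, ..., b3, [L]_D = P^(-1) A P.
Column by column: L(b1) = A b1 = <-1, 0, -3>; its D-coordinates <-3, -1, 0> give column 1.
Continuing for each basis vector yields [L]_D = [[-3, 0, 0], [-1, 3, 2], [0, -1, 1]].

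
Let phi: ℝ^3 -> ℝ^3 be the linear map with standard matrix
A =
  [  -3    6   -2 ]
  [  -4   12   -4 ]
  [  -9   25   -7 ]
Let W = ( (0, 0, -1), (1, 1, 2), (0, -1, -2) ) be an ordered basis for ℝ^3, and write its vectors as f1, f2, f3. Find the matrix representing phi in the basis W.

[[1, -2, 3], [2, -1, -2], [-2, -1, 2]]

Let P have columns f1, ..., f3. Then [phi]_W = P^(-1) A P.
Here det P = 1, so P^(-1) is integer; computing A P first and then P^(-1)(A P) gives [[1, -2, 3], [2, -1, -2], [-2, -1, 2]].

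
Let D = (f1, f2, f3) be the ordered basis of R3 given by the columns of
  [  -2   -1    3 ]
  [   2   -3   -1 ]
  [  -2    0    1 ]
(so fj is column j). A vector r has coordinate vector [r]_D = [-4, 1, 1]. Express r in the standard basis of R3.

[10, -12, 9]

r = M [r]_D, where M has columns f1, ..., f3.
Carrying out the matrix-vector product, r = [10, -12, 9].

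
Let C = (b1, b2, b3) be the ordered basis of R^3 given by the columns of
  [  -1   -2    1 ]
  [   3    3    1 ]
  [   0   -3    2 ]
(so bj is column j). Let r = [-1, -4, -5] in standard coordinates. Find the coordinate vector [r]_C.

[r]_C is the unique c with M c = r, where M has columns b1, ..., b3.
Gaussian elimination on [M | r] yields c = (-2, 1, -1).
Check: -2b1 + b2 - b3 = [-1, -4, -5].

[-2, 1, -1]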